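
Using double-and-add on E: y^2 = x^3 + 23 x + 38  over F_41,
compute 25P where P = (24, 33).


k = 25 = 11001_2 (binary, LSB first: 10011)
Double-and-add from P = (24, 33):
  bit 0 = 1: acc = O + (24, 33) = (24, 33)
  bit 1 = 0: acc unchanged = (24, 33)
  bit 2 = 0: acc unchanged = (24, 33)
  bit 3 = 1: acc = (24, 33) + (1, 29) = (12, 19)
  bit 4 = 1: acc = (12, 19) + (8, 23) = (22, 32)

25P = (22, 32)


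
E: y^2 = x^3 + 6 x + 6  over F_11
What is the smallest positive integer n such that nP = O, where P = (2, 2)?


Compute successive multiples of P until we hit O:
  1P = (2, 2)
  2P = (8, 4)
  3P = (6, 4)
  4P = (6, 7)
  5P = (8, 7)
  6P = (2, 9)
  7P = O

ord(P) = 7


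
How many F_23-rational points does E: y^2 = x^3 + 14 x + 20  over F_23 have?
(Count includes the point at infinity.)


For each x in F_23, count y with y^2 = x^3 + 14 x + 20 mod 23:
  x = 1: RHS = 12, y in [9, 14]  -> 2 point(s)
  x = 4: RHS = 2, y in [5, 18]  -> 2 point(s)
  x = 5: RHS = 8, y in [10, 13]  -> 2 point(s)
  x = 7: RHS = 1, y in [1, 22]  -> 2 point(s)
  x = 8: RHS = 0, y in [0]  -> 1 point(s)
  x = 9: RHS = 1, y in [1, 22]  -> 2 point(s)
  x = 14: RHS = 16, y in [4, 19]  -> 2 point(s)
  x = 16: RHS = 16, y in [4, 19]  -> 2 point(s)
  x = 18: RHS = 9, y in [3, 20]  -> 2 point(s)
Affine points: 17. Add the point at infinity: total = 18.

#E(F_23) = 18


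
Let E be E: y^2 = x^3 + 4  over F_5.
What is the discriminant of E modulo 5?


4 a^3 + 27 b^2 = 4*0^3 + 27*4^2 = 0 + 432 = 432
Delta = -16 * (432) = -6912
Delta mod 5 = 3

Delta = 3 (mod 5)


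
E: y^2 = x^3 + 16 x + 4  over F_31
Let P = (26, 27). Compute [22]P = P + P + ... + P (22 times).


k = 22 = 10110_2 (binary, LSB first: 01101)
Double-and-add from P = (26, 27):
  bit 0 = 0: acc unchanged = O
  bit 1 = 1: acc = O + (12, 23) = (12, 23)
  bit 2 = 1: acc = (12, 23) + (16, 27) = (4, 16)
  bit 3 = 0: acc unchanged = (4, 16)
  bit 4 = 1: acc = (4, 16) + (24, 18) = (12, 8)

22P = (12, 8)


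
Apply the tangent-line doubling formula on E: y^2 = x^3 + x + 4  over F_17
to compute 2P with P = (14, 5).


Doubling: s = (3 x1^2 + a) / (2 y1)
s = (3*14^2 + 1) / (2*5) mod 17 = 13
x3 = s^2 - 2 x1 mod 17 = 13^2 - 2*14 = 5
y3 = s (x1 - x3) - y1 mod 17 = 13 * (14 - 5) - 5 = 10

2P = (5, 10)


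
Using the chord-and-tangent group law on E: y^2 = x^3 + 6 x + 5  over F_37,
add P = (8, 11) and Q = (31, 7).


P != Q, so use the chord formula.
s = (y2 - y1) / (x2 - x1) = (33) / (23) mod 37 = 32
x3 = s^2 - x1 - x2 mod 37 = 32^2 - 8 - 31 = 23
y3 = s (x1 - x3) - y1 mod 37 = 32 * (8 - 23) - 11 = 27

P + Q = (23, 27)


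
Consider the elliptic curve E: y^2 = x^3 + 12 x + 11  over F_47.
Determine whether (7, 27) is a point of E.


Check whether y^2 = x^3 + 12 x + 11 (mod 47) for (x, y) = (7, 27).
LHS: y^2 = 27^2 mod 47 = 24
RHS: x^3 + 12 x + 11 = 7^3 + 12*7 + 11 mod 47 = 15
LHS != RHS

No, not on the curve


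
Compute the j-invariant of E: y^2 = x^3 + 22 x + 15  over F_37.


Delta = -16(4 a^3 + 27 b^2) mod 37 = 30
-1728 * (4 a)^3 = -1728 * (4*22)^3 mod 37 = 29
j = 29 * 30^(-1) mod 37 = 17

j = 17 (mod 37)


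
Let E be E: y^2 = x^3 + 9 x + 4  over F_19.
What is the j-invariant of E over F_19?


Delta = -16(4 a^3 + 27 b^2) mod 19 = 12
-1728 * (4 a)^3 = -1728 * (4*9)^3 mod 19 = 11
j = 11 * 12^(-1) mod 19 = 12

j = 12 (mod 19)


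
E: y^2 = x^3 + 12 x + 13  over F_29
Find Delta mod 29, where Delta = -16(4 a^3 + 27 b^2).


4 a^3 + 27 b^2 = 4*12^3 + 27*13^2 = 6912 + 4563 = 11475
Delta = -16 * (11475) = -183600
Delta mod 29 = 28

Delta = 28 (mod 29)


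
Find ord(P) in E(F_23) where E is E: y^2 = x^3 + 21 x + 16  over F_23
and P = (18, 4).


Compute successive multiples of P until we hit O:
  1P = (18, 4)
  2P = (16, 20)
  3P = (7, 0)
  4P = (16, 3)
  5P = (18, 19)
  6P = O

ord(P) = 6


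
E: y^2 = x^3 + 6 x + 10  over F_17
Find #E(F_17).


For each x in F_17, count y with y^2 = x^3 + 6 x + 10 mod 17:
  x = 1: RHS = 0, y in [0]  -> 1 point(s)
  x = 2: RHS = 13, y in [8, 9]  -> 2 point(s)
  x = 3: RHS = 4, y in [2, 15]  -> 2 point(s)
  x = 4: RHS = 13, y in [8, 9]  -> 2 point(s)
  x = 7: RHS = 4, y in [2, 15]  -> 2 point(s)
  x = 8: RHS = 9, y in [3, 14]  -> 2 point(s)
  x = 10: RHS = 16, y in [4, 13]  -> 2 point(s)
  x = 11: RHS = 13, y in [8, 9]  -> 2 point(s)
  x = 12: RHS = 8, y in [5, 12]  -> 2 point(s)
  x = 14: RHS = 16, y in [4, 13]  -> 2 point(s)
Affine points: 19. Add the point at infinity: total = 20.

#E(F_17) = 20


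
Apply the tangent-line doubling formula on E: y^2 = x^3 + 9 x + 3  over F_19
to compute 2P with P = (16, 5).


Doubling: s = (3 x1^2 + a) / (2 y1)
s = (3*16^2 + 9) / (2*5) mod 19 = 15
x3 = s^2 - 2 x1 mod 19 = 15^2 - 2*16 = 3
y3 = s (x1 - x3) - y1 mod 19 = 15 * (16 - 3) - 5 = 0

2P = (3, 0)


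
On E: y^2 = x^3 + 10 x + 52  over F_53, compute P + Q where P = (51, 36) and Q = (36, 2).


P != Q, so use the chord formula.
s = (y2 - y1) / (x2 - x1) = (19) / (38) mod 53 = 27
x3 = s^2 - x1 - x2 mod 53 = 27^2 - 51 - 36 = 6
y3 = s (x1 - x3) - y1 mod 53 = 27 * (51 - 6) - 36 = 13

P + Q = (6, 13)


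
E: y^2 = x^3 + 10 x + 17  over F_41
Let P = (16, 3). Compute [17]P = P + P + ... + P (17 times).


k = 17 = 10001_2 (binary, LSB first: 10001)
Double-and-add from P = (16, 3):
  bit 0 = 1: acc = O + (16, 3) = (16, 3)
  bit 1 = 0: acc unchanged = (16, 3)
  bit 2 = 0: acc unchanged = (16, 3)
  bit 3 = 0: acc unchanged = (16, 3)
  bit 4 = 1: acc = (16, 3) + (12, 26) = (23, 27)

17P = (23, 27)


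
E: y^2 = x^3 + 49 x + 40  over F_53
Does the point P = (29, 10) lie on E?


Check whether y^2 = x^3 + 49 x + 40 (mod 53) for (x, y) = (29, 10).
LHS: y^2 = 10^2 mod 53 = 47
RHS: x^3 + 49 x + 40 = 29^3 + 49*29 + 40 mod 53 = 39
LHS != RHS

No, not on the curve


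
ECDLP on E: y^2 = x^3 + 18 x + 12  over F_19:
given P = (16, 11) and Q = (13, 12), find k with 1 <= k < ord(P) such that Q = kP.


Enumerate multiples of P until we hit Q = (13, 12):
  1P = (16, 11)
  2P = (3, 13)
  3P = (17, 14)
  4P = (14, 14)
  5P = (15, 16)
  6P = (13, 12)
Match found at i = 6.

k = 6


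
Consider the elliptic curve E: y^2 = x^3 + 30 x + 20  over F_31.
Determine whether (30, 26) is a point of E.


Check whether y^2 = x^3 + 30 x + 20 (mod 31) for (x, y) = (30, 26).
LHS: y^2 = 26^2 mod 31 = 25
RHS: x^3 + 30 x + 20 = 30^3 + 30*30 + 20 mod 31 = 20
LHS != RHS

No, not on the curve


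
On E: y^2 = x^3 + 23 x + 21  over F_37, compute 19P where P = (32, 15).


k = 19 = 10011_2 (binary, LSB first: 11001)
Double-and-add from P = (32, 15):
  bit 0 = 1: acc = O + (32, 15) = (32, 15)
  bit 1 = 1: acc = (32, 15) + (21, 16) = (10, 20)
  bit 2 = 0: acc unchanged = (10, 20)
  bit 3 = 0: acc unchanged = (10, 20)
  bit 4 = 1: acc = (10, 20) + (27, 30) = (28, 26)

19P = (28, 26)


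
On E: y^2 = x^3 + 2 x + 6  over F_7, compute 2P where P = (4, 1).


Doubling: s = (3 x1^2 + a) / (2 y1)
s = (3*4^2 + 2) / (2*1) mod 7 = 4
x3 = s^2 - 2 x1 mod 7 = 4^2 - 2*4 = 1
y3 = s (x1 - x3) - y1 mod 7 = 4 * (4 - 1) - 1 = 4

2P = (1, 4)


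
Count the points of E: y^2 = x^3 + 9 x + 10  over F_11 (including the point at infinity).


For each x in F_11, count y with y^2 = x^3 + 9 x + 10 mod 11:
  x = 1: RHS = 9, y in [3, 8]  -> 2 point(s)
  x = 2: RHS = 3, y in [5, 6]  -> 2 point(s)
  x = 3: RHS = 9, y in [3, 8]  -> 2 point(s)
  x = 4: RHS = 0, y in [0]  -> 1 point(s)
  x = 5: RHS = 4, y in [2, 9]  -> 2 point(s)
  x = 6: RHS = 5, y in [4, 7]  -> 2 point(s)
  x = 7: RHS = 9, y in [3, 8]  -> 2 point(s)
  x = 8: RHS = 0, y in [0]  -> 1 point(s)
  x = 10: RHS = 0, y in [0]  -> 1 point(s)
Affine points: 15. Add the point at infinity: total = 16.

#E(F_11) = 16


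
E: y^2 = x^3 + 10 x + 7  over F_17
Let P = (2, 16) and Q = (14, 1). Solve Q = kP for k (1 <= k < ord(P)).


Enumerate multiples of P until we hit Q = (14, 1):
  1P = (2, 16)
  2P = (15, 8)
  3P = (4, 14)
  4P = (12, 11)
  5P = (16, 8)
  6P = (8, 2)
  7P = (3, 9)
  8P = (10, 6)
  9P = (14, 16)
  10P = (1, 1)
  11P = (1, 16)
  12P = (14, 1)
Match found at i = 12.

k = 12


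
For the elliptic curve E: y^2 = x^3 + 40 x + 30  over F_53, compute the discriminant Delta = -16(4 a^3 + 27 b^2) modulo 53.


4 a^3 + 27 b^2 = 4*40^3 + 27*30^2 = 256000 + 24300 = 280300
Delta = -16 * (280300) = -4484800
Delta mod 53 = 7

Delta = 7 (mod 53)


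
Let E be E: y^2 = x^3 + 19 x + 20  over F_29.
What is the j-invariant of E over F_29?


Delta = -16(4 a^3 + 27 b^2) mod 29 = 8
-1728 * (4 a)^3 = -1728 * (4*19)^3 mod 29 = 7
j = 7 * 8^(-1) mod 29 = 19

j = 19 (mod 29)


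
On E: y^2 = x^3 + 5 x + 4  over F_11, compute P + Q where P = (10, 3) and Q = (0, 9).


P != Q, so use the chord formula.
s = (y2 - y1) / (x2 - x1) = (6) / (1) mod 11 = 6
x3 = s^2 - x1 - x2 mod 11 = 6^2 - 10 - 0 = 4
y3 = s (x1 - x3) - y1 mod 11 = 6 * (10 - 4) - 3 = 0

P + Q = (4, 0)


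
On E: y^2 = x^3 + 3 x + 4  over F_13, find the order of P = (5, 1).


Compute successive multiples of P until we hit O:
  1P = (5, 1)
  2P = (3, 12)
  3P = (6, 11)
  4P = (11, 4)
  5P = (7, 11)
  6P = (0, 11)
  7P = (12, 0)
  8P = (0, 2)
  ... (continuing to 14P)
  14P = O

ord(P) = 14


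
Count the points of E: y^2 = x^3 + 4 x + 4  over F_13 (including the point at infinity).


For each x in F_13, count y with y^2 = x^3 + 4 x + 4 mod 13:
  x = 0: RHS = 4, y in [2, 11]  -> 2 point(s)
  x = 1: RHS = 9, y in [3, 10]  -> 2 point(s)
  x = 3: RHS = 4, y in [2, 11]  -> 2 point(s)
  x = 6: RHS = 10, y in [6, 7]  -> 2 point(s)
  x = 10: RHS = 4, y in [2, 11]  -> 2 point(s)
  x = 11: RHS = 1, y in [1, 12]  -> 2 point(s)
  x = 12: RHS = 12, y in [5, 8]  -> 2 point(s)
Affine points: 14. Add the point at infinity: total = 15.

#E(F_13) = 15


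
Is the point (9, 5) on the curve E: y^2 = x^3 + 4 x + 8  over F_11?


Check whether y^2 = x^3 + 4 x + 8 (mod 11) for (x, y) = (9, 5).
LHS: y^2 = 5^2 mod 11 = 3
RHS: x^3 + 4 x + 8 = 9^3 + 4*9 + 8 mod 11 = 3
LHS = RHS

Yes, on the curve


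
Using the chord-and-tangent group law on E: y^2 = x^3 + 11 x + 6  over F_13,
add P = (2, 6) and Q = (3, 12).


P != Q, so use the chord formula.
s = (y2 - y1) / (x2 - x1) = (6) / (1) mod 13 = 6
x3 = s^2 - x1 - x2 mod 13 = 6^2 - 2 - 3 = 5
y3 = s (x1 - x3) - y1 mod 13 = 6 * (2 - 5) - 6 = 2

P + Q = (5, 2)


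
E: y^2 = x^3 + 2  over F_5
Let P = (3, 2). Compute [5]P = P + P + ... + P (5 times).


k = 5 = 101_2 (binary, LSB first: 101)
Double-and-add from P = (3, 2):
  bit 0 = 1: acc = O + (3, 2) = (3, 2)
  bit 1 = 0: acc unchanged = (3, 2)
  bit 2 = 1: acc = (3, 2) + (3, 2) = (3, 3)

5P = (3, 3)


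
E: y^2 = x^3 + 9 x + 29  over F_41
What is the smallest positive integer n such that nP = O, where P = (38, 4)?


Compute successive multiples of P until we hit O:
  1P = (38, 4)
  2P = (16, 13)
  3P = (23, 29)
  4P = (1, 30)
  5P = (34, 22)
  6P = (20, 38)
  7P = (22, 25)
  8P = (21, 7)
  ... (continuing to 37P)
  37P = O

ord(P) = 37


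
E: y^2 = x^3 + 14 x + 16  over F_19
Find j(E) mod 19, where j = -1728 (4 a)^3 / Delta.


Delta = -16(4 a^3 + 27 b^2) mod 19 = 8
-1728 * (4 a)^3 = -1728 * (4*14)^3 mod 19 = 18
j = 18 * 8^(-1) mod 19 = 7

j = 7 (mod 19)


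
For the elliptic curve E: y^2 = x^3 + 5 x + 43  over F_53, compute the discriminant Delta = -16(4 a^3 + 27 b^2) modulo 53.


4 a^3 + 27 b^2 = 4*5^3 + 27*43^2 = 500 + 49923 = 50423
Delta = -16 * (50423) = -806768
Delta mod 53 = 51

Delta = 51 (mod 53)


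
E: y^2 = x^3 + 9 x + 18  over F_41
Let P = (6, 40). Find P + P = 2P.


Doubling: s = (3 x1^2 + a) / (2 y1)
s = (3*6^2 + 9) / (2*40) mod 41 = 3
x3 = s^2 - 2 x1 mod 41 = 3^2 - 2*6 = 38
y3 = s (x1 - x3) - y1 mod 41 = 3 * (6 - 38) - 40 = 28

2P = (38, 28)


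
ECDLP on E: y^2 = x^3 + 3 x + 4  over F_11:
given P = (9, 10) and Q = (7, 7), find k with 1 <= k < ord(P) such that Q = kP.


Enumerate multiples of P until we hit Q = (7, 7):
  1P = (9, 10)
  2P = (8, 10)
  3P = (5, 1)
  4P = (0, 2)
  5P = (7, 4)
  6P = (4, 5)
  7P = (10, 0)
  8P = (4, 6)
  9P = (7, 7)
Match found at i = 9.

k = 9


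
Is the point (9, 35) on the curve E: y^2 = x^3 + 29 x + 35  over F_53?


Check whether y^2 = x^3 + 29 x + 35 (mod 53) for (x, y) = (9, 35).
LHS: y^2 = 35^2 mod 53 = 6
RHS: x^3 + 29 x + 35 = 9^3 + 29*9 + 35 mod 53 = 18
LHS != RHS

No, not on the curve


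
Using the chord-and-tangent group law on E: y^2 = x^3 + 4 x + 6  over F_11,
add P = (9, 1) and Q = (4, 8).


P != Q, so use the chord formula.
s = (y2 - y1) / (x2 - x1) = (7) / (6) mod 11 = 3
x3 = s^2 - x1 - x2 mod 11 = 3^2 - 9 - 4 = 7
y3 = s (x1 - x3) - y1 mod 11 = 3 * (9 - 7) - 1 = 5

P + Q = (7, 5)


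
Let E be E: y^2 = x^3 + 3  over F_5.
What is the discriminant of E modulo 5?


4 a^3 + 27 b^2 = 4*0^3 + 27*3^2 = 0 + 243 = 243
Delta = -16 * (243) = -3888
Delta mod 5 = 2

Delta = 2 (mod 5)


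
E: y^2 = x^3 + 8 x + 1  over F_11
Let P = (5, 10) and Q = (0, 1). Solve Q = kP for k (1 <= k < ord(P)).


Enumerate multiples of P until we hit Q = (0, 1):
  1P = (5, 10)
  2P = (10, 5)
  3P = (8, 4)
  4P = (2, 6)
  5P = (7, 2)
  6P = (4, 8)
  7P = (6, 10)
  8P = (0, 1)
Match found at i = 8.

k = 8


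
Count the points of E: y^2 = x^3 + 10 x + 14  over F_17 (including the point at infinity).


For each x in F_17, count y with y^2 = x^3 + 10 x + 14 mod 17:
  x = 1: RHS = 8, y in [5, 12]  -> 2 point(s)
  x = 2: RHS = 8, y in [5, 12]  -> 2 point(s)
  x = 4: RHS = 16, y in [4, 13]  -> 2 point(s)
  x = 5: RHS = 2, y in [6, 11]  -> 2 point(s)
  x = 6: RHS = 1, y in [1, 16]  -> 2 point(s)
  x = 7: RHS = 2, y in [6, 11]  -> 2 point(s)
  x = 9: RHS = 0, y in [0]  -> 1 point(s)
  x = 10: RHS = 9, y in [3, 14]  -> 2 point(s)
  x = 12: RHS = 9, y in [3, 14]  -> 2 point(s)
  x = 14: RHS = 8, y in [5, 12]  -> 2 point(s)
Affine points: 19. Add the point at infinity: total = 20.

#E(F_17) = 20


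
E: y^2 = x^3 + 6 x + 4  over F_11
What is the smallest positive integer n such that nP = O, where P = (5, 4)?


Compute successive multiples of P until we hit O:
  1P = (5, 4)
  2P = (4, 2)
  3P = (6, 5)
  4P = (1, 0)
  5P = (6, 6)
  6P = (4, 9)
  7P = (5, 7)
  8P = O

ord(P) = 8


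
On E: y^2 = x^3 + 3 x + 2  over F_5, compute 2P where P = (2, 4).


k = 2 = 10_2 (binary, LSB first: 01)
Double-and-add from P = (2, 4):
  bit 0 = 0: acc unchanged = O
  bit 1 = 1: acc = O + (1, 1) = (1, 1)

2P = (1, 1)


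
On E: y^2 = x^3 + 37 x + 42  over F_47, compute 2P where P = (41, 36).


Doubling: s = (3 x1^2 + a) / (2 y1)
s = (3*41^2 + 37) / (2*36) mod 47 = 34
x3 = s^2 - 2 x1 mod 47 = 34^2 - 2*41 = 40
y3 = s (x1 - x3) - y1 mod 47 = 34 * (41 - 40) - 36 = 45

2P = (40, 45)


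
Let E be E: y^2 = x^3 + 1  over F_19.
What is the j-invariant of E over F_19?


Delta = -16(4 a^3 + 27 b^2) mod 19 = 5
-1728 * (4 a)^3 = -1728 * (4*0)^3 mod 19 = 0
j = 0 * 5^(-1) mod 19 = 0

j = 0 (mod 19)


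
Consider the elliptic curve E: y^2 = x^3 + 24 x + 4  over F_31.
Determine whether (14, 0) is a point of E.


Check whether y^2 = x^3 + 24 x + 4 (mod 31) for (x, y) = (14, 0).
LHS: y^2 = 0^2 mod 31 = 0
RHS: x^3 + 24 x + 4 = 14^3 + 24*14 + 4 mod 31 = 15
LHS != RHS

No, not on the curve


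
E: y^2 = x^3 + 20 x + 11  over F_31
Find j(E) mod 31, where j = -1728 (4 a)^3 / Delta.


Delta = -16(4 a^3 + 27 b^2) mod 31 = 21
-1728 * (4 a)^3 = -1728 * (4*20)^3 mod 31 = 1
j = 1 * 21^(-1) mod 31 = 3

j = 3 (mod 31)


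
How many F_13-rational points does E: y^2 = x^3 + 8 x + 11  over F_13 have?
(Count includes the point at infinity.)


For each x in F_13, count y with y^2 = x^3 + 8 x + 11 mod 13:
  x = 2: RHS = 9, y in [3, 10]  -> 2 point(s)
  x = 3: RHS = 10, y in [6, 7]  -> 2 point(s)
  x = 4: RHS = 3, y in [4, 9]  -> 2 point(s)
  x = 10: RHS = 12, y in [5, 8]  -> 2 point(s)
  x = 11: RHS = 0, y in [0]  -> 1 point(s)
Affine points: 9. Add the point at infinity: total = 10.

#E(F_13) = 10


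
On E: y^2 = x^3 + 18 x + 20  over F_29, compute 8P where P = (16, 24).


k = 8 = 1000_2 (binary, LSB first: 0001)
Double-and-add from P = (16, 24):
  bit 0 = 0: acc unchanged = O
  bit 1 = 0: acc unchanged = O
  bit 2 = 0: acc unchanged = O
  bit 3 = 1: acc = O + (18, 12) = (18, 12)

8P = (18, 12)


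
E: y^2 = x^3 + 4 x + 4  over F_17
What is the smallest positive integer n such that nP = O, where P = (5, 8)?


Compute successive multiples of P until we hit O:
  1P = (5, 8)
  2P = (9, 2)
  3P = (1, 3)
  4P = (3, 3)
  5P = (11, 11)
  6P = (14, 13)
  7P = (13, 14)
  8P = (7, 16)
  ... (continuing to 25P)
  25P = O

ord(P) = 25


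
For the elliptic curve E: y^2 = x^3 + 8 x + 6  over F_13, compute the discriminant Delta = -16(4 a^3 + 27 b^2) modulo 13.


4 a^3 + 27 b^2 = 4*8^3 + 27*6^2 = 2048 + 972 = 3020
Delta = -16 * (3020) = -48320
Delta mod 13 = 1

Delta = 1 (mod 13)


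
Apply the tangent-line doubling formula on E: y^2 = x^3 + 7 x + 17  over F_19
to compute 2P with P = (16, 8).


Doubling: s = (3 x1^2 + a) / (2 y1)
s = (3*16^2 + 7) / (2*8) mod 19 = 14
x3 = s^2 - 2 x1 mod 19 = 14^2 - 2*16 = 12
y3 = s (x1 - x3) - y1 mod 19 = 14 * (16 - 12) - 8 = 10

2P = (12, 10)


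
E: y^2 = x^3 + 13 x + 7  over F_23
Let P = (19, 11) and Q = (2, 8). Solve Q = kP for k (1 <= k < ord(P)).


Enumerate multiples of P until we hit Q = (2, 8):
  1P = (19, 11)
  2P = (3, 2)
  3P = (5, 17)
  4P = (2, 8)
Match found at i = 4.

k = 4


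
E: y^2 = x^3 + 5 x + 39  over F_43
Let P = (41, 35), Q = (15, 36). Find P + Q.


P != Q, so use the chord formula.
s = (y2 - y1) / (x2 - x1) = (1) / (17) mod 43 = 38
x3 = s^2 - x1 - x2 mod 43 = 38^2 - 41 - 15 = 12
y3 = s (x1 - x3) - y1 mod 43 = 38 * (41 - 12) - 35 = 35

P + Q = (12, 35)


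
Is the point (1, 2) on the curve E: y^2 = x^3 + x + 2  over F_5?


Check whether y^2 = x^3 + 1 x + 2 (mod 5) for (x, y) = (1, 2).
LHS: y^2 = 2^2 mod 5 = 4
RHS: x^3 + 1 x + 2 = 1^3 + 1*1 + 2 mod 5 = 4
LHS = RHS

Yes, on the curve


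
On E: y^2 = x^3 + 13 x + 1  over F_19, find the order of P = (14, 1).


Compute successive multiples of P until we hit O:
  1P = (14, 1)
  2P = (8, 16)
  3P = (8, 3)
  4P = (14, 18)
  5P = O

ord(P) = 5


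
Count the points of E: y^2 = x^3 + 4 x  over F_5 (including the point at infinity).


For each x in F_5, count y with y^2 = x^3 + 4 x + 0 mod 5:
  x = 0: RHS = 0, y in [0]  -> 1 point(s)
  x = 1: RHS = 0, y in [0]  -> 1 point(s)
  x = 2: RHS = 1, y in [1, 4]  -> 2 point(s)
  x = 3: RHS = 4, y in [2, 3]  -> 2 point(s)
  x = 4: RHS = 0, y in [0]  -> 1 point(s)
Affine points: 7. Add the point at infinity: total = 8.

#E(F_5) = 8


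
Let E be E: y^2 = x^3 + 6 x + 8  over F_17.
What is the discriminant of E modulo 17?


4 a^3 + 27 b^2 = 4*6^3 + 27*8^2 = 864 + 1728 = 2592
Delta = -16 * (2592) = -41472
Delta mod 17 = 8

Delta = 8 (mod 17)


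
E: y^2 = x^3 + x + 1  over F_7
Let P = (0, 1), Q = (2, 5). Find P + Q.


P != Q, so use the chord formula.
s = (y2 - y1) / (x2 - x1) = (4) / (2) mod 7 = 2
x3 = s^2 - x1 - x2 mod 7 = 2^2 - 0 - 2 = 2
y3 = s (x1 - x3) - y1 mod 7 = 2 * (0 - 2) - 1 = 2

P + Q = (2, 2)


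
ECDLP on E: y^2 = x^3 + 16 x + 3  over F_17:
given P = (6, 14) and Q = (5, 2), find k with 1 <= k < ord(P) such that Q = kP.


Enumerate multiples of P until we hit Q = (5, 2):
  1P = (6, 14)
  2P = (9, 14)
  3P = (2, 3)
  4P = (7, 13)
  5P = (5, 2)
Match found at i = 5.

k = 5


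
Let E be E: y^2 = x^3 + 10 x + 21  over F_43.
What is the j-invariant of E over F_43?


Delta = -16(4 a^3 + 27 b^2) mod 43 = 5
-1728 * (4 a)^3 = -1728 * (4*10)^3 mod 43 = 1
j = 1 * 5^(-1) mod 43 = 26

j = 26 (mod 43)


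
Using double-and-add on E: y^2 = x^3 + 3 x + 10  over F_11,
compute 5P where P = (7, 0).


k = 5 = 101_2 (binary, LSB first: 101)
Double-and-add from P = (7, 0):
  bit 0 = 1: acc = O + (7, 0) = (7, 0)
  bit 1 = 0: acc unchanged = (7, 0)
  bit 2 = 1: acc = (7, 0) + O = (7, 0)

5P = (7, 0)


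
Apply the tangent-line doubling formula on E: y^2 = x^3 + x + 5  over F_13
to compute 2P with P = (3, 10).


Doubling: s = (3 x1^2 + a) / (2 y1)
s = (3*3^2 + 1) / (2*10) mod 13 = 4
x3 = s^2 - 2 x1 mod 13 = 4^2 - 2*3 = 10
y3 = s (x1 - x3) - y1 mod 13 = 4 * (3 - 10) - 10 = 1

2P = (10, 1)


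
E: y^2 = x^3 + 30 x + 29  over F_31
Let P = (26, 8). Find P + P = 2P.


Doubling: s = (3 x1^2 + a) / (2 y1)
s = (3*26^2 + 30) / (2*8) mod 31 = 24
x3 = s^2 - 2 x1 mod 31 = 24^2 - 2*26 = 28
y3 = s (x1 - x3) - y1 mod 31 = 24 * (26 - 28) - 8 = 6

2P = (28, 6)


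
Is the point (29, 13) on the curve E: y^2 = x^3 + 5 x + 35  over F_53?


Check whether y^2 = x^3 + 5 x + 35 (mod 53) for (x, y) = (29, 13).
LHS: y^2 = 13^2 mod 53 = 10
RHS: x^3 + 5 x + 35 = 29^3 + 5*29 + 35 mod 53 = 30
LHS != RHS

No, not on the curve


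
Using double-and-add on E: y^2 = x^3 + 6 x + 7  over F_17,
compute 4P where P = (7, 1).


k = 4 = 100_2 (binary, LSB first: 001)
Double-and-add from P = (7, 1):
  bit 0 = 0: acc unchanged = O
  bit 1 = 0: acc unchanged = O
  bit 2 = 1: acc = O + (7, 16) = (7, 16)

4P = (7, 16)


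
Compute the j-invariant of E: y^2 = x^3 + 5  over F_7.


Delta = -16(4 a^3 + 27 b^2) mod 7 = 1
-1728 * (4 a)^3 = -1728 * (4*0)^3 mod 7 = 0
j = 0 * 1^(-1) mod 7 = 0

j = 0 (mod 7)


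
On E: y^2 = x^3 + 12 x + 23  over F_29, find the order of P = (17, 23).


Compute successive multiples of P until we hit O:
  1P = (17, 23)
  2P = (1, 23)
  3P = (11, 6)
  4P = (5, 11)
  5P = (8, 15)
  6P = (3, 12)
  7P = (0, 9)
  8P = (19, 18)
  ... (continuing to 25P)
  25P = O

ord(P) = 25


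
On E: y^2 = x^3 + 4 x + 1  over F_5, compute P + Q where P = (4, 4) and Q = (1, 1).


P != Q, so use the chord formula.
s = (y2 - y1) / (x2 - x1) = (2) / (2) mod 5 = 1
x3 = s^2 - x1 - x2 mod 5 = 1^2 - 4 - 1 = 1
y3 = s (x1 - x3) - y1 mod 5 = 1 * (4 - 1) - 4 = 4

P + Q = (1, 4)


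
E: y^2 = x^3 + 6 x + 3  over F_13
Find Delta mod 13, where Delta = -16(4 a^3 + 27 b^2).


4 a^3 + 27 b^2 = 4*6^3 + 27*3^2 = 864 + 243 = 1107
Delta = -16 * (1107) = -17712
Delta mod 13 = 7

Delta = 7 (mod 13)


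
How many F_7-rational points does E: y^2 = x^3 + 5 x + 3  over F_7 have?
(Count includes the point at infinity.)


For each x in F_7, count y with y^2 = x^3 + 5 x + 3 mod 7:
  x = 1: RHS = 2, y in [3, 4]  -> 2 point(s)
  x = 2: RHS = 0, y in [0]  -> 1 point(s)
  x = 6: RHS = 4, y in [2, 5]  -> 2 point(s)
Affine points: 5. Add the point at infinity: total = 6.

#E(F_7) = 6


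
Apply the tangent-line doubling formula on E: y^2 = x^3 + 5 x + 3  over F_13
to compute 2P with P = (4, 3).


Doubling: s = (3 x1^2 + a) / (2 y1)
s = (3*4^2 + 5) / (2*3) mod 13 = 11
x3 = s^2 - 2 x1 mod 13 = 11^2 - 2*4 = 9
y3 = s (x1 - x3) - y1 mod 13 = 11 * (4 - 9) - 3 = 7

2P = (9, 7)


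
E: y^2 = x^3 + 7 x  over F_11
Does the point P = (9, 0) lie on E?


Check whether y^2 = x^3 + 7 x + 0 (mod 11) for (x, y) = (9, 0).
LHS: y^2 = 0^2 mod 11 = 0
RHS: x^3 + 7 x + 0 = 9^3 + 7*9 + 0 mod 11 = 0
LHS = RHS

Yes, on the curve


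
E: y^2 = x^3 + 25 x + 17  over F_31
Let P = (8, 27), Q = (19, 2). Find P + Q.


P != Q, so use the chord formula.
s = (y2 - y1) / (x2 - x1) = (6) / (11) mod 31 = 9
x3 = s^2 - x1 - x2 mod 31 = 9^2 - 8 - 19 = 23
y3 = s (x1 - x3) - y1 mod 31 = 9 * (8 - 23) - 27 = 24

P + Q = (23, 24)


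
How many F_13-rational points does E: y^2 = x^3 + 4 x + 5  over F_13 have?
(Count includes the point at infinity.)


For each x in F_13, count y with y^2 = x^3 + 4 x + 5 mod 13:
  x = 1: RHS = 10, y in [6, 7]  -> 2 point(s)
  x = 7: RHS = 12, y in [5, 8]  -> 2 point(s)
  x = 8: RHS = 3, y in [4, 9]  -> 2 point(s)
  x = 9: RHS = 3, y in [4, 9]  -> 2 point(s)
  x = 12: RHS = 0, y in [0]  -> 1 point(s)
Affine points: 9. Add the point at infinity: total = 10.

#E(F_13) = 10


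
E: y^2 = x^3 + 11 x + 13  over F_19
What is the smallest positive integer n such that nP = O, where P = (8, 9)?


Compute successive multiples of P until we hit O:
  1P = (8, 9)
  2P = (1, 14)
  3P = (14, 17)
  4P = (3, 4)
  5P = (9, 9)
  6P = (2, 10)
  7P = (18, 18)
  8P = (13, 15)
  ... (continuing to 22P)
  22P = O

ord(P) = 22


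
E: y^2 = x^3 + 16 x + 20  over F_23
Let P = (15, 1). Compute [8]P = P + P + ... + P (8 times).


k = 8 = 1000_2 (binary, LSB first: 0001)
Double-and-add from P = (15, 1):
  bit 0 = 0: acc unchanged = O
  bit 1 = 0: acc unchanged = O
  bit 2 = 0: acc unchanged = O
  bit 3 = 1: acc = O + (5, 8) = (5, 8)

8P = (5, 8)


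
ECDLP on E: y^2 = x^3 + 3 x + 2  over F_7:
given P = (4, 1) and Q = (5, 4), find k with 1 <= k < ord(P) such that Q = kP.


Enumerate multiples of P until we hit Q = (5, 4):
  1P = (4, 1)
  2P = (0, 3)
  3P = (5, 3)
  4P = (2, 3)
  5P = (2, 4)
  6P = (5, 4)
Match found at i = 6.

k = 6


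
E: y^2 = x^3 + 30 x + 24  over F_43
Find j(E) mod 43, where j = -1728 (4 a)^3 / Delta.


Delta = -16(4 a^3 + 27 b^2) mod 43 = 7
-1728 * (4 a)^3 = -1728 * (4*30)^3 mod 43 = 27
j = 27 * 7^(-1) mod 43 = 10

j = 10 (mod 43)


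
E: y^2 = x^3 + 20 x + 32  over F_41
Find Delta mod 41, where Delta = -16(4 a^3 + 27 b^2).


4 a^3 + 27 b^2 = 4*20^3 + 27*32^2 = 32000 + 27648 = 59648
Delta = -16 * (59648) = -954368
Delta mod 41 = 30

Delta = 30 (mod 41)


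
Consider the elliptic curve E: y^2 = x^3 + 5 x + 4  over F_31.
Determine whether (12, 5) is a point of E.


Check whether y^2 = x^3 + 5 x + 4 (mod 31) for (x, y) = (12, 5).
LHS: y^2 = 5^2 mod 31 = 25
RHS: x^3 + 5 x + 4 = 12^3 + 5*12 + 4 mod 31 = 25
LHS = RHS

Yes, on the curve


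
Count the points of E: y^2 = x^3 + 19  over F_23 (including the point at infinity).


For each x in F_23, count y with y^2 = x^3 + 0 x + 19 mod 23:
  x = 2: RHS = 4, y in [2, 21]  -> 2 point(s)
  x = 3: RHS = 0, y in [0]  -> 1 point(s)
  x = 5: RHS = 6, y in [11, 12]  -> 2 point(s)
  x = 8: RHS = 2, y in [5, 18]  -> 2 point(s)
  x = 9: RHS = 12, y in [9, 14]  -> 2 point(s)
  x = 11: RHS = 16, y in [4, 19]  -> 2 point(s)
  x = 13: RHS = 8, y in [10, 13]  -> 2 point(s)
  x = 14: RHS = 3, y in [7, 16]  -> 2 point(s)
  x = 15: RHS = 13, y in [6, 17]  -> 2 point(s)
  x = 18: RHS = 9, y in [3, 20]  -> 2 point(s)
  x = 19: RHS = 1, y in [1, 22]  -> 2 point(s)
  x = 22: RHS = 18, y in [8, 15]  -> 2 point(s)
Affine points: 23. Add the point at infinity: total = 24.

#E(F_23) = 24


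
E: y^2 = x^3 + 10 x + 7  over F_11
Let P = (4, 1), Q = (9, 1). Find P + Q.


P != Q, so use the chord formula.
s = (y2 - y1) / (x2 - x1) = (0) / (5) mod 11 = 0
x3 = s^2 - x1 - x2 mod 11 = 0^2 - 4 - 9 = 9
y3 = s (x1 - x3) - y1 mod 11 = 0 * (4 - 9) - 1 = 10

P + Q = (9, 10)


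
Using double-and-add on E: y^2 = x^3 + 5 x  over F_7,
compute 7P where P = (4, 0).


k = 7 = 111_2 (binary, LSB first: 111)
Double-and-add from P = (4, 0):
  bit 0 = 1: acc = O + (4, 0) = (4, 0)
  bit 1 = 1: acc = (4, 0) + O = (4, 0)
  bit 2 = 1: acc = (4, 0) + O = (4, 0)

7P = (4, 0)


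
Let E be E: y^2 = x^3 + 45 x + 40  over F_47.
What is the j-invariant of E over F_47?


Delta = -16(4 a^3 + 27 b^2) mod 47 = 24
-1728 * (4 a)^3 = -1728 * (4*45)^3 mod 47 = 8
j = 8 * 24^(-1) mod 47 = 16

j = 16 (mod 47)


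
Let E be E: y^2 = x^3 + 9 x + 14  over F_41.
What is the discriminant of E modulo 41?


4 a^3 + 27 b^2 = 4*9^3 + 27*14^2 = 2916 + 5292 = 8208
Delta = -16 * (8208) = -131328
Delta mod 41 = 36

Delta = 36 (mod 41)


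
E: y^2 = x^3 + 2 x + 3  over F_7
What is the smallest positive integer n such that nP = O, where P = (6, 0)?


Compute successive multiples of P until we hit O:
  1P = (6, 0)
  2P = O

ord(P) = 2


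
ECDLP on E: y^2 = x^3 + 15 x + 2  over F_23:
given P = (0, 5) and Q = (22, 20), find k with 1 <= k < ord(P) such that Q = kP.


Enumerate multiples of P until we hit Q = (22, 20):
  1P = (0, 5)
  2P = (8, 6)
  3P = (1, 15)
  4P = (7, 17)
  5P = (18, 20)
  6P = (14, 14)
  7P = (10, 5)
  8P = (13, 18)
  9P = (11, 7)
  10P = (5, 15)
  11P = (22, 20)
Match found at i = 11.

k = 11


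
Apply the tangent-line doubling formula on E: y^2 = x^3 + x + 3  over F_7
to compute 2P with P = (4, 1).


Doubling: s = (3 x1^2 + a) / (2 y1)
s = (3*4^2 + 1) / (2*1) mod 7 = 0
x3 = s^2 - 2 x1 mod 7 = 0^2 - 2*4 = 6
y3 = s (x1 - x3) - y1 mod 7 = 0 * (4 - 6) - 1 = 6

2P = (6, 6)


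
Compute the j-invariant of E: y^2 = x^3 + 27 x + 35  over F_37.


Delta = -16(4 a^3 + 27 b^2) mod 37 = 1
-1728 * (4 a)^3 = -1728 * (4*27)^3 mod 37 = 36
j = 36 * 1^(-1) mod 37 = 36

j = 36 (mod 37)


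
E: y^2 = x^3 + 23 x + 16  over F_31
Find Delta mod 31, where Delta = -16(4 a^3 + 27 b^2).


4 a^3 + 27 b^2 = 4*23^3 + 27*16^2 = 48668 + 6912 = 55580
Delta = -16 * (55580) = -889280
Delta mod 31 = 17

Delta = 17 (mod 31)


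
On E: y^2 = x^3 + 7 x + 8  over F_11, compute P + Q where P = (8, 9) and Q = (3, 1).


P != Q, so use the chord formula.
s = (y2 - y1) / (x2 - x1) = (3) / (6) mod 11 = 6
x3 = s^2 - x1 - x2 mod 11 = 6^2 - 8 - 3 = 3
y3 = s (x1 - x3) - y1 mod 11 = 6 * (8 - 3) - 9 = 10

P + Q = (3, 10)


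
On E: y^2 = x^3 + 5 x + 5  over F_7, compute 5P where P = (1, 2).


k = 5 = 101_2 (binary, LSB first: 101)
Double-and-add from P = (1, 2):
  bit 0 = 1: acc = O + (1, 2) = (1, 2)
  bit 1 = 0: acc unchanged = (1, 2)
  bit 2 = 1: acc = (1, 2) + (5, 6) = (2, 4)

5P = (2, 4)


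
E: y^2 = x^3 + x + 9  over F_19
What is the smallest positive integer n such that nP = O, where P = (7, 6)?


Compute successive multiples of P until we hit O:
  1P = (7, 6)
  2P = (3, 18)
  3P = (18, 8)
  4P = (0, 16)
  5P = (9, 5)
  6P = (8, 4)
  7P = (8, 15)
  8P = (9, 14)
  ... (continuing to 13P)
  13P = O

ord(P) = 13


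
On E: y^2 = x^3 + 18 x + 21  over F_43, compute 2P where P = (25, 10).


Doubling: s = (3 x1^2 + a) / (2 y1)
s = (3*25^2 + 18) / (2*10) mod 43 = 28
x3 = s^2 - 2 x1 mod 43 = 28^2 - 2*25 = 3
y3 = s (x1 - x3) - y1 mod 43 = 28 * (25 - 3) - 10 = 4

2P = (3, 4)


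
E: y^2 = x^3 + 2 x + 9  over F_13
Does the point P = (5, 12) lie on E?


Check whether y^2 = x^3 + 2 x + 9 (mod 13) for (x, y) = (5, 12).
LHS: y^2 = 12^2 mod 13 = 1
RHS: x^3 + 2 x + 9 = 5^3 + 2*5 + 9 mod 13 = 1
LHS = RHS

Yes, on the curve


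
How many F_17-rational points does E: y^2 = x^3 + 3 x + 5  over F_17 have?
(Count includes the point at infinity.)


For each x in F_17, count y with y^2 = x^3 + 3 x + 5 mod 17:
  x = 1: RHS = 9, y in [3, 14]  -> 2 point(s)
  x = 2: RHS = 2, y in [6, 11]  -> 2 point(s)
  x = 4: RHS = 13, y in [8, 9]  -> 2 point(s)
  x = 5: RHS = 9, y in [3, 14]  -> 2 point(s)
  x = 6: RHS = 1, y in [1, 16]  -> 2 point(s)
  x = 9: RHS = 13, y in [8, 9]  -> 2 point(s)
  x = 10: RHS = 15, y in [7, 10]  -> 2 point(s)
  x = 11: RHS = 9, y in [3, 14]  -> 2 point(s)
  x = 12: RHS = 1, y in [1, 16]  -> 2 point(s)
  x = 15: RHS = 8, y in [5, 12]  -> 2 point(s)
  x = 16: RHS = 1, y in [1, 16]  -> 2 point(s)
Affine points: 22. Add the point at infinity: total = 23.

#E(F_17) = 23


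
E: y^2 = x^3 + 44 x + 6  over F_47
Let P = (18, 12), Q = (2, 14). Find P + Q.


P != Q, so use the chord formula.
s = (y2 - y1) / (x2 - x1) = (2) / (31) mod 47 = 41
x3 = s^2 - x1 - x2 mod 47 = 41^2 - 18 - 2 = 16
y3 = s (x1 - x3) - y1 mod 47 = 41 * (18 - 16) - 12 = 23

P + Q = (16, 23)


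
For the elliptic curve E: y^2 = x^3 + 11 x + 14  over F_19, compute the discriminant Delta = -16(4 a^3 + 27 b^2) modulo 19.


4 a^3 + 27 b^2 = 4*11^3 + 27*14^2 = 5324 + 5292 = 10616
Delta = -16 * (10616) = -169856
Delta mod 19 = 4

Delta = 4 (mod 19)


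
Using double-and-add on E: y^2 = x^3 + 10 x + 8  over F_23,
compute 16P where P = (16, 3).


k = 16 = 10000_2 (binary, LSB first: 00001)
Double-and-add from P = (16, 3):
  bit 0 = 0: acc unchanged = O
  bit 1 = 0: acc unchanged = O
  bit 2 = 0: acc unchanged = O
  bit 3 = 0: acc unchanged = O
  bit 4 = 1: acc = O + (6, 10) = (6, 10)

16P = (6, 10)


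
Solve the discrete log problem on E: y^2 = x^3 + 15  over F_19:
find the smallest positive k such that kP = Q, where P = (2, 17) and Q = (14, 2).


Enumerate multiples of P until we hit Q = (14, 2):
  1P = (2, 17)
  2P = (5, 11)
  3P = (16, 11)
  4P = (7, 15)
  5P = (17, 8)
  6P = (11, 15)
  7P = (3, 17)
  8P = (14, 2)
Match found at i = 8.

k = 8


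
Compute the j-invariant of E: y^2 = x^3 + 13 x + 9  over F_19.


Delta = -16(4 a^3 + 27 b^2) mod 19 = 17
-1728 * (4 a)^3 = -1728 * (4*13)^3 mod 19 = 8
j = 8 * 17^(-1) mod 19 = 15

j = 15 (mod 19)


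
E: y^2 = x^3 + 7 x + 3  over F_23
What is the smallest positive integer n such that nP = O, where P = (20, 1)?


Compute successive multiples of P until we hit O:
  1P = (20, 1)
  2P = (19, 16)
  3P = (2, 5)
  4P = (9, 17)
  5P = (6, 10)
  6P = (21, 21)
  7P = (14, 4)
  8P = (18, 21)
  ... (continuing to 31P)
  31P = O

ord(P) = 31


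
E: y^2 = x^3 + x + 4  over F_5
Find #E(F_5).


For each x in F_5, count y with y^2 = x^3 + 1 x + 4 mod 5:
  x = 0: RHS = 4, y in [2, 3]  -> 2 point(s)
  x = 1: RHS = 1, y in [1, 4]  -> 2 point(s)
  x = 2: RHS = 4, y in [2, 3]  -> 2 point(s)
  x = 3: RHS = 4, y in [2, 3]  -> 2 point(s)
Affine points: 8. Add the point at infinity: total = 9.

#E(F_5) = 9


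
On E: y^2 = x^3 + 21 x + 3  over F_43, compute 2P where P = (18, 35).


Doubling: s = (3 x1^2 + a) / (2 y1)
s = (3*18^2 + 21) / (2*35) mod 43 = 32
x3 = s^2 - 2 x1 mod 43 = 32^2 - 2*18 = 42
y3 = s (x1 - x3) - y1 mod 43 = 32 * (18 - 42) - 35 = 14

2P = (42, 14)


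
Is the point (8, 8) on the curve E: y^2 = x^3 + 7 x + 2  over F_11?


Check whether y^2 = x^3 + 7 x + 2 (mod 11) for (x, y) = (8, 8).
LHS: y^2 = 8^2 mod 11 = 9
RHS: x^3 + 7 x + 2 = 8^3 + 7*8 + 2 mod 11 = 9
LHS = RHS

Yes, on the curve


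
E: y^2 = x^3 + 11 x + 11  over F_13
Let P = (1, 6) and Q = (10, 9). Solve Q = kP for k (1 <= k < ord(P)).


Enumerate multiples of P until we hit Q = (10, 9):
  1P = (1, 6)
  2P = (12, 5)
  3P = (10, 9)
Match found at i = 3.

k = 3


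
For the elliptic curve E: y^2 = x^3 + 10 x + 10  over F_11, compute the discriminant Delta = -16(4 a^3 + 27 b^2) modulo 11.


4 a^3 + 27 b^2 = 4*10^3 + 27*10^2 = 4000 + 2700 = 6700
Delta = -16 * (6700) = -107200
Delta mod 11 = 6

Delta = 6 (mod 11)


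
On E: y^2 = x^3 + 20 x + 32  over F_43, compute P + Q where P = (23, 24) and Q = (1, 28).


P != Q, so use the chord formula.
s = (y2 - y1) / (x2 - x1) = (4) / (21) mod 43 = 35
x3 = s^2 - x1 - x2 mod 43 = 35^2 - 23 - 1 = 40
y3 = s (x1 - x3) - y1 mod 43 = 35 * (23 - 40) - 24 = 26

P + Q = (40, 26)


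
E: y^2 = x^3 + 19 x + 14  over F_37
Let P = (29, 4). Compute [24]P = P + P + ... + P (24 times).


k = 24 = 11000_2 (binary, LSB first: 00011)
Double-and-add from P = (29, 4):
  bit 0 = 0: acc unchanged = O
  bit 1 = 0: acc unchanged = O
  bit 2 = 0: acc unchanged = O
  bit 3 = 1: acc = O + (32, 33) = (32, 33)
  bit 4 = 1: acc = (32, 33) + (7, 34) = (7, 3)

24P = (7, 3)


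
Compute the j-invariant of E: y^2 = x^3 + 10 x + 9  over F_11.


Delta = -16(4 a^3 + 27 b^2) mod 11 = 8
-1728 * (4 a)^3 = -1728 * (4*10)^3 mod 11 = 9
j = 9 * 8^(-1) mod 11 = 8

j = 8 (mod 11)


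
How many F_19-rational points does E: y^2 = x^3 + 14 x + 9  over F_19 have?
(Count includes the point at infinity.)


For each x in F_19, count y with y^2 = x^3 + 14 x + 9 mod 19:
  x = 0: RHS = 9, y in [3, 16]  -> 2 point(s)
  x = 1: RHS = 5, y in [9, 10]  -> 2 point(s)
  x = 2: RHS = 7, y in [8, 11]  -> 2 point(s)
  x = 6: RHS = 5, y in [9, 10]  -> 2 point(s)
  x = 8: RHS = 6, y in [5, 14]  -> 2 point(s)
  x = 9: RHS = 9, y in [3, 16]  -> 2 point(s)
  x = 10: RHS = 9, y in [3, 16]  -> 2 point(s)
  x = 12: RHS = 5, y in [9, 10]  -> 2 point(s)
  x = 14: RHS = 4, y in [2, 17]  -> 2 point(s)
  x = 16: RHS = 16, y in [4, 15]  -> 2 point(s)
  x = 17: RHS = 11, y in [7, 12]  -> 2 point(s)
Affine points: 22. Add the point at infinity: total = 23.

#E(F_19) = 23


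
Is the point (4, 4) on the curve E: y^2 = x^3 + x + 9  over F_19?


Check whether y^2 = x^3 + 1 x + 9 (mod 19) for (x, y) = (4, 4).
LHS: y^2 = 4^2 mod 19 = 16
RHS: x^3 + 1 x + 9 = 4^3 + 1*4 + 9 mod 19 = 1
LHS != RHS

No, not on the curve


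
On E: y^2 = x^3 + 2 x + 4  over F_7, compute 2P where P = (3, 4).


Doubling: s = (3 x1^2 + a) / (2 y1)
s = (3*3^2 + 2) / (2*4) mod 7 = 1
x3 = s^2 - 2 x1 mod 7 = 1^2 - 2*3 = 2
y3 = s (x1 - x3) - y1 mod 7 = 1 * (3 - 2) - 4 = 4

2P = (2, 4)


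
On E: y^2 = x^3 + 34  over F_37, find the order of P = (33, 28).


Compute successive multiples of P until we hit O:
  1P = (33, 28)
  2P = (11, 12)
  3P = (29, 22)
  4P = (5, 14)
  5P = (27, 12)
  6P = (17, 27)
  7P = (36, 25)
  8P = (6, 19)
  ... (continuing to 39P)
  39P = O

ord(P) = 39


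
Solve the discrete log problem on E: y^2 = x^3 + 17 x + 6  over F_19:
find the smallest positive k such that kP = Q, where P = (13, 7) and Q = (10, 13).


Enumerate multiples of P until we hit Q = (10, 13):
  1P = (13, 7)
  2P = (10, 13)
Match found at i = 2.

k = 2


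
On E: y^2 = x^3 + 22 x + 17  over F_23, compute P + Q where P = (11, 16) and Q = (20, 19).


P != Q, so use the chord formula.
s = (y2 - y1) / (x2 - x1) = (3) / (9) mod 23 = 8
x3 = s^2 - x1 - x2 mod 23 = 8^2 - 11 - 20 = 10
y3 = s (x1 - x3) - y1 mod 23 = 8 * (11 - 10) - 16 = 15

P + Q = (10, 15)


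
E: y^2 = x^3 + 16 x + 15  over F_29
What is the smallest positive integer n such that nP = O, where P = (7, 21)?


Compute successive multiples of P until we hit O:
  1P = (7, 21)
  2P = (14, 5)
  3P = (15, 18)
  4P = (23, 14)
  5P = (24, 10)
  6P = (22, 16)
  7P = (13, 10)
  8P = (18, 4)
  ... (continuing to 23P)
  23P = O

ord(P) = 23


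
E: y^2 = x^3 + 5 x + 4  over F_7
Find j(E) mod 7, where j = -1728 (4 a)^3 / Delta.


Delta = -16(4 a^3 + 27 b^2) mod 7 = 5
-1728 * (4 a)^3 = -1728 * (4*5)^3 mod 7 = 6
j = 6 * 5^(-1) mod 7 = 4

j = 4 (mod 7)


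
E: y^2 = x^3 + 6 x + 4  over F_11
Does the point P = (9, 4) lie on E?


Check whether y^2 = x^3 + 6 x + 4 (mod 11) for (x, y) = (9, 4).
LHS: y^2 = 4^2 mod 11 = 5
RHS: x^3 + 6 x + 4 = 9^3 + 6*9 + 4 mod 11 = 6
LHS != RHS

No, not on the curve


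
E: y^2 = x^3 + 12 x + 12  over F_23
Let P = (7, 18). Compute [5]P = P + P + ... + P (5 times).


k = 5 = 101_2 (binary, LSB first: 101)
Double-and-add from P = (7, 18):
  bit 0 = 1: acc = O + (7, 18) = (7, 18)
  bit 1 = 0: acc unchanged = (7, 18)
  bit 2 = 1: acc = (7, 18) + (6, 1) = (0, 9)

5P = (0, 9)


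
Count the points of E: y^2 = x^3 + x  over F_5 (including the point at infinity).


For each x in F_5, count y with y^2 = x^3 + 1 x + 0 mod 5:
  x = 0: RHS = 0, y in [0]  -> 1 point(s)
  x = 2: RHS = 0, y in [0]  -> 1 point(s)
  x = 3: RHS = 0, y in [0]  -> 1 point(s)
Affine points: 3. Add the point at infinity: total = 4.

#E(F_5) = 4


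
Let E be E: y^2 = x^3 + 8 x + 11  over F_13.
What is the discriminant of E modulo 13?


4 a^3 + 27 b^2 = 4*8^3 + 27*11^2 = 2048 + 3267 = 5315
Delta = -16 * (5315) = -85040
Delta mod 13 = 6

Delta = 6 (mod 13)


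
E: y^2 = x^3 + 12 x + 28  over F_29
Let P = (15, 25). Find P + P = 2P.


Doubling: s = (3 x1^2 + a) / (2 y1)
s = (3*15^2 + 12) / (2*25) mod 29 = 12
x3 = s^2 - 2 x1 mod 29 = 12^2 - 2*15 = 27
y3 = s (x1 - x3) - y1 mod 29 = 12 * (15 - 27) - 25 = 5

2P = (27, 5)


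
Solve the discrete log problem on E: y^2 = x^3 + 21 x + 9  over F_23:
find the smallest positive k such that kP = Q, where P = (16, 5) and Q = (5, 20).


Enumerate multiples of P until we hit Q = (5, 20):
  1P = (16, 5)
  2P = (0, 20)
  3P = (13, 8)
  4P = (18, 20)
  5P = (5, 20)
Match found at i = 5.

k = 5


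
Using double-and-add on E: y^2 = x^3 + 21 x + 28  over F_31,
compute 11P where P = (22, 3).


k = 11 = 1011_2 (binary, LSB first: 1101)
Double-and-add from P = (22, 3):
  bit 0 = 1: acc = O + (22, 3) = (22, 3)
  bit 1 = 1: acc = (22, 3) + (1, 22) = (2, 4)
  bit 2 = 0: acc unchanged = (2, 4)
  bit 3 = 1: acc = (2, 4) + (5, 17) = (29, 3)

11P = (29, 3)


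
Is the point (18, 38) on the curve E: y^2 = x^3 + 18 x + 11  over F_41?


Check whether y^2 = x^3 + 18 x + 11 (mod 41) for (x, y) = (18, 38).
LHS: y^2 = 38^2 mod 41 = 9
RHS: x^3 + 18 x + 11 = 18^3 + 18*18 + 11 mod 41 = 17
LHS != RHS

No, not on the curve


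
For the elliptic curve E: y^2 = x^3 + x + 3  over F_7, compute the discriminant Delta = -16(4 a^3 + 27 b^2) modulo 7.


4 a^3 + 27 b^2 = 4*1^3 + 27*3^2 = 4 + 243 = 247
Delta = -16 * (247) = -3952
Delta mod 7 = 3

Delta = 3 (mod 7)
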